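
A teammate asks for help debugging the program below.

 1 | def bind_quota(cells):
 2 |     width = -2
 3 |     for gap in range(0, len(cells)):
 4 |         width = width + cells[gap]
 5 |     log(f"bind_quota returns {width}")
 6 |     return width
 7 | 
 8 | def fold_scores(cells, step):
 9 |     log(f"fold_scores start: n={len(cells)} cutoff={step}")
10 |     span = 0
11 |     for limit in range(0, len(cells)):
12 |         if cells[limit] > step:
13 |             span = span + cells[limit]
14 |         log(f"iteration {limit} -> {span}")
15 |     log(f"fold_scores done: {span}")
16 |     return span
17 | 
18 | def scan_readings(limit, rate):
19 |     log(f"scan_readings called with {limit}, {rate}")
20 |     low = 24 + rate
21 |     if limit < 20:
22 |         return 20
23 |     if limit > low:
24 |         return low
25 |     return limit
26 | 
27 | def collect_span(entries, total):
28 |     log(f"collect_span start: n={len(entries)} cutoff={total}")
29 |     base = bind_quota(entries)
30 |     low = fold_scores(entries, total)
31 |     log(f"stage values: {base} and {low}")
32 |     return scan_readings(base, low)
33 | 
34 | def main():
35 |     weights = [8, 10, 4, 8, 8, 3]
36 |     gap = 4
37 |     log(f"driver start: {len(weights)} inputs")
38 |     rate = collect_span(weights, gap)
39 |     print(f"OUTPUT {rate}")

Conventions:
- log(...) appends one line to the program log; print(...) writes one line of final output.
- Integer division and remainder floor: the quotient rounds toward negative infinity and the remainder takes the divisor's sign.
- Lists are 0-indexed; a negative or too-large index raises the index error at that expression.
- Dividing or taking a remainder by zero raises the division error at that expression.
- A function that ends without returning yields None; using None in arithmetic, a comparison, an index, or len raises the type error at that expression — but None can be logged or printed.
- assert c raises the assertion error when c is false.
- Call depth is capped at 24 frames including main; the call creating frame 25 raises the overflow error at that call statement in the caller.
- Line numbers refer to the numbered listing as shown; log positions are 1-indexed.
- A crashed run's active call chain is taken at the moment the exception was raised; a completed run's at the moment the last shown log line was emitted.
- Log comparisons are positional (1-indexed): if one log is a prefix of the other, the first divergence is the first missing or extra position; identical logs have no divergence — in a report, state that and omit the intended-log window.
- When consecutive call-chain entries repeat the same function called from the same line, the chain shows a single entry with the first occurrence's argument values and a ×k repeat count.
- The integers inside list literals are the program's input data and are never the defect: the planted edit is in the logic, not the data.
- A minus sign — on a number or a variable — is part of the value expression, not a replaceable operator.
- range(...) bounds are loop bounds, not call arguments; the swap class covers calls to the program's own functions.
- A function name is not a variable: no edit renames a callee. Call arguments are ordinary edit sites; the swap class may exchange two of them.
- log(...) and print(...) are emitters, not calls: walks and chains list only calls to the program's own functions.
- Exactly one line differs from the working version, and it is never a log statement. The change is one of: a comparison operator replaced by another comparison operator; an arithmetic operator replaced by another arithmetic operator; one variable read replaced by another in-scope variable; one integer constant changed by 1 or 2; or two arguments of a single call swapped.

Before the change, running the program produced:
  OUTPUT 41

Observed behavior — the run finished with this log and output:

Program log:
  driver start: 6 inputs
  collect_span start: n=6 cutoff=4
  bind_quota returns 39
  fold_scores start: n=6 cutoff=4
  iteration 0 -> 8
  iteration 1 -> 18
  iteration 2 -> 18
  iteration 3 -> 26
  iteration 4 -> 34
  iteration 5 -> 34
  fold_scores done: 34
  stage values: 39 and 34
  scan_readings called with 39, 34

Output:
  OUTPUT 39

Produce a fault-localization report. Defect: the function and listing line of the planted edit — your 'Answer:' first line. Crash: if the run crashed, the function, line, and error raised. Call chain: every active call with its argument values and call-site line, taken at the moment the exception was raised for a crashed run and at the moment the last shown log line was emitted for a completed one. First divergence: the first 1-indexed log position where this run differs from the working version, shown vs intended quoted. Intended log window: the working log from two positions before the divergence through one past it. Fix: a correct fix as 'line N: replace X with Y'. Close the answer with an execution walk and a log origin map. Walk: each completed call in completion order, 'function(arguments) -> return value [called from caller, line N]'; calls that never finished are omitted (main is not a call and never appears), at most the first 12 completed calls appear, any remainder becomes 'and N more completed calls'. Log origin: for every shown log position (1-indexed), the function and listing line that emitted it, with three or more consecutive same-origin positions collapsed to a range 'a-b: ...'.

Answer: the defect is in bind_quota at line 2.
Core observation: Position 3 is the first bad log line: 'bind_quota returns 39' should read 'bind_quota returns 41'.
Call chain: main -> collect_span([8, 10, 4, 8, 8, 3], 4) (called at line 38) -> scan_readings(39, 34) (called at line 32).
First divergence: position 3 — shown 'bind_quota returns 39', intended 'bind_quota returns 41'.
Intended log window:
  1: driver start: 6 inputs
  2: collect_span start: n=6 cutoff=4
  3: bind_quota returns 41
  4: fold_scores start: n=6 cutoff=4
Execution walk:
  bind_quota([8, 10, 4, 8, 8, 3]) -> 39  [called from collect_span, line 29]
  fold_scores([8, 10, 4, 8, 8, 3], 4) -> 34  [called from collect_span, line 30]
  scan_readings(39, 34) -> 39  [called from collect_span, line 32]
  collect_span([8, 10, 4, 8, 8, 3], 4) -> 39  [called from main, line 38]
Log origins:
  1 — main, line 37
  2 — collect_span, line 28
  3 — bind_quota, line 5
  4 — fold_scores, line 9
  5-10 — fold_scores, line 14
  11 — fold_scores, line 15
  12 — collect_span, line 31
  13 — scan_readings, line 19
A correct fix: line 2: replace `-2` with `0`.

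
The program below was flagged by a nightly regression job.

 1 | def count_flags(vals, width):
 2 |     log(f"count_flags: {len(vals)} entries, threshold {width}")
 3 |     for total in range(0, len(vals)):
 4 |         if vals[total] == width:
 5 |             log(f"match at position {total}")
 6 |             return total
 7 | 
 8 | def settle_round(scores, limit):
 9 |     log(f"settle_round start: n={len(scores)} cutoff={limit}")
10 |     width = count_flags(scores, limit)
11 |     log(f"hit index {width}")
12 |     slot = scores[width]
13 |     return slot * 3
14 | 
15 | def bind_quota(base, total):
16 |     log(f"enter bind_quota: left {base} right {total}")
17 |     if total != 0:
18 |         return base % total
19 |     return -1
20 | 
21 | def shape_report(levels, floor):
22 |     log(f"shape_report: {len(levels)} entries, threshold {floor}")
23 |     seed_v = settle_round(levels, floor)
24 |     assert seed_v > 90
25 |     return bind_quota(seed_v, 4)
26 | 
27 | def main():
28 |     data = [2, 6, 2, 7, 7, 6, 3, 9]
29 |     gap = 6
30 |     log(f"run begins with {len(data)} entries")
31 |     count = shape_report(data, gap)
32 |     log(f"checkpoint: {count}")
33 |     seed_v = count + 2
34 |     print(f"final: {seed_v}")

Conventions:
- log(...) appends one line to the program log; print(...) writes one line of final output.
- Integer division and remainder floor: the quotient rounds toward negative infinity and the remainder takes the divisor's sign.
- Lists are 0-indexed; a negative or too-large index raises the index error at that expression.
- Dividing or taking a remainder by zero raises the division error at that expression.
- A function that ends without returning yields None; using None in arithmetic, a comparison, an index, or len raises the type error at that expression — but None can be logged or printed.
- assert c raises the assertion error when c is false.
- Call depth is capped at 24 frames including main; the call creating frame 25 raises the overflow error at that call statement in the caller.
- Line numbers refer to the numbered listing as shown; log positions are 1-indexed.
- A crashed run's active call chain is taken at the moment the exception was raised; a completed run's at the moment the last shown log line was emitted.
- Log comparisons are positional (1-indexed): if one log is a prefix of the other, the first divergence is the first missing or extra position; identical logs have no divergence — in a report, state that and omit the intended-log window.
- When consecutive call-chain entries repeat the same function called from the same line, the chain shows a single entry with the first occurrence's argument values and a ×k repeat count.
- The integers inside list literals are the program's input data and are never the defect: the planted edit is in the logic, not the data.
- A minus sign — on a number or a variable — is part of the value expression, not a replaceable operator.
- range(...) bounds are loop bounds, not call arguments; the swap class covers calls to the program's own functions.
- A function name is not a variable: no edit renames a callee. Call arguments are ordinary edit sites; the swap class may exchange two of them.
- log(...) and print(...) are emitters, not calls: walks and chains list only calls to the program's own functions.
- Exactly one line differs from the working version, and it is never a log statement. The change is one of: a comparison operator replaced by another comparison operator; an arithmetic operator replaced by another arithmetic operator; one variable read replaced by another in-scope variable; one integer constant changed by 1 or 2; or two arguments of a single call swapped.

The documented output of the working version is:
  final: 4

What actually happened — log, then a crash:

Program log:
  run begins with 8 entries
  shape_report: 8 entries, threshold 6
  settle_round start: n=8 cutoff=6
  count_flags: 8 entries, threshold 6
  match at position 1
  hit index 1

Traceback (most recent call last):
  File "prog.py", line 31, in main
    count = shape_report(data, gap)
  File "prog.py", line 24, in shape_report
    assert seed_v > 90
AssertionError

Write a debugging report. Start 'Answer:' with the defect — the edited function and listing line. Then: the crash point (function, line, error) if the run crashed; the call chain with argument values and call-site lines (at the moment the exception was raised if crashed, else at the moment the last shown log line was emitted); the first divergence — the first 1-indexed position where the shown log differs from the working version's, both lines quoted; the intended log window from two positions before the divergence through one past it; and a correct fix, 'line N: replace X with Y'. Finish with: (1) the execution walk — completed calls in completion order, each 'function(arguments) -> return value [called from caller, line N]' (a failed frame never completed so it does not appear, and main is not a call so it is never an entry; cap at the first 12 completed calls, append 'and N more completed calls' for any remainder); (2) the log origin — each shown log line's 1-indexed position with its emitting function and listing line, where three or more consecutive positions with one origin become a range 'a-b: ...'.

Answer: the defect is in shape_report at line 24.
Key observation: Only 6 log lines were emitted before the run died; the intended continuation was 'enter bind_quota: left 18 right 4'.
Crash: shape_report, line 24, AssertionError.
Call chain: main -> shape_report([2, 6, 2, 7, 7, 6, 3, 9], 6) (called at line 31).
First divergence: position 7 — the faulty run's log ends after 6 lines; the working version continues with 'enter bind_quota: left 18 right 4'.
Intended log window:
  5: match at position 1
  6: hit index 1
  7: enter bind_quota: left 18 right 4
  8: checkpoint: 2
Execution walk:
  count_flags([2, 6, 2, 7, 7, 6, 3, 9], 6) -> 1  [called from settle_round, line 10]
  settle_round([2, 6, 2, 7, 7, 6, 3, 9], 6) -> 18  [called from shape_report, line 23]
Log origin:
  1: from main, line 30
  2: from shape_report, line 22
  3: from settle_round, line 9
  4: from count_flags, line 2
  5: from count_flags, line 5
  6: from settle_round, line 11
A correct fix: line 24: replace `>` with `<=`.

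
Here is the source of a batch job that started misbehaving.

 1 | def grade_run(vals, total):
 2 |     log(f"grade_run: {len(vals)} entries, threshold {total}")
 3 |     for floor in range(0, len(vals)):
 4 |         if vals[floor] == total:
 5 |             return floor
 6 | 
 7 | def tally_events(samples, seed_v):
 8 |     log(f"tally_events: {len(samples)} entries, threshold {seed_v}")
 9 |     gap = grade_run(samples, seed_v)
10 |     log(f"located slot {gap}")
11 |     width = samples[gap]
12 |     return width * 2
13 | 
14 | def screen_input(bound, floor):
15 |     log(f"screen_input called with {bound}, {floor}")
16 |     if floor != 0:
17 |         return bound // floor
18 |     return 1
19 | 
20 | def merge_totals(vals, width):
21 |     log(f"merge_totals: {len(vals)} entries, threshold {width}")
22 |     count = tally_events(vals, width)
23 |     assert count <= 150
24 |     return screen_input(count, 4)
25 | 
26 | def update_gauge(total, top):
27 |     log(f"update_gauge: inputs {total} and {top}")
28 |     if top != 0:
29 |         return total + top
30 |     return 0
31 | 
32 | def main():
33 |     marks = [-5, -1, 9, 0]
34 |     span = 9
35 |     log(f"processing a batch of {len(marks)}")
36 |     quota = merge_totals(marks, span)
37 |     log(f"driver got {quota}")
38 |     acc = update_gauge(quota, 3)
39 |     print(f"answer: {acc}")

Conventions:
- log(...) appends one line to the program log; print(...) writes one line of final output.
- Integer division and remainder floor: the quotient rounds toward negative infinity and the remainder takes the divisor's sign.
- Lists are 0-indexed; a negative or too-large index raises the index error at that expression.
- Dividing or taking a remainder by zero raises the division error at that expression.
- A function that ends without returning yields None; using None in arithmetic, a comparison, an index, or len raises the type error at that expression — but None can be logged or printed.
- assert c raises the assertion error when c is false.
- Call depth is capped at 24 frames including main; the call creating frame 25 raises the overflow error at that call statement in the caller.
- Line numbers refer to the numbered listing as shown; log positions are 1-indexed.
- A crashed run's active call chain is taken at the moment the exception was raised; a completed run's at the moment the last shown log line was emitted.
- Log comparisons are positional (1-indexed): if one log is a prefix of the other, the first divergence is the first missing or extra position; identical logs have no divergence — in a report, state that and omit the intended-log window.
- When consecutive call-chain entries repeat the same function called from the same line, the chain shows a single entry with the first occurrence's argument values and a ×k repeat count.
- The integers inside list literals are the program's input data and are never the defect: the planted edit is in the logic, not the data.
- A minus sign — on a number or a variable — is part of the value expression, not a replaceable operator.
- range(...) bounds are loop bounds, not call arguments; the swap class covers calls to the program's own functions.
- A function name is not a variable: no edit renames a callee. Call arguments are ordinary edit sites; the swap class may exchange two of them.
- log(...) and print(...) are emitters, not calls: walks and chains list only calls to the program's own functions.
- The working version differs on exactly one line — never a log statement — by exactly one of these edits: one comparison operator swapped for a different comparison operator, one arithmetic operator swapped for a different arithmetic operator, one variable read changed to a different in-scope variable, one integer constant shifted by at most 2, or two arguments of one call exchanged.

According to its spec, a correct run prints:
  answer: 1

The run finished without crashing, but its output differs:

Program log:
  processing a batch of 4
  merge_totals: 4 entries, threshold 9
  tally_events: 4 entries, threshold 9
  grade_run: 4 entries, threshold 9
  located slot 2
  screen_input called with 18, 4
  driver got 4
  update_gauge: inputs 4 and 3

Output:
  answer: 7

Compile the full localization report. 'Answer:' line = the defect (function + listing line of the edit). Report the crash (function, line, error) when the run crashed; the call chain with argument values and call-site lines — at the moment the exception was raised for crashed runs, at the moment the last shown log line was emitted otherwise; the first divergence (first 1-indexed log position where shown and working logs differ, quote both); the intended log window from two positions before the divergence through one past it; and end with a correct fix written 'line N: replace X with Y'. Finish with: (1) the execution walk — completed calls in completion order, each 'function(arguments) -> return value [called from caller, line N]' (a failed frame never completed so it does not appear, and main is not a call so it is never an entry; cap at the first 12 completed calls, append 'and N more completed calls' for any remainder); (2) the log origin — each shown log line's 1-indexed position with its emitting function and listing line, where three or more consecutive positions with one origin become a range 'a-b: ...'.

Answer: the defect is in update_gauge at line 29.
The tell: The logs agree in full; only the final output differs.
Call chain: main -> update_gauge(4, 3) (called at line 38).
First divergence: none; the two logs match at every position.
Execution walk:
  grade_run([-5, -1, 9, 0], 9) -> 2  [called from tally_events, line 9]
  tally_events([-5, -1, 9, 0], 9) -> 18  [called from merge_totals, line 22]
  screen_input(18, 4) -> 4  [called from merge_totals, line 24]
  merge_totals([-5, -1, 9, 0], 9) -> 4  [called from main, line 36]
  update_gauge(4, 3) -> 7  [called from main, line 38]
Log line origins:
  1 — main, line 35
  2 — merge_totals, line 21
  3 — tally_events, line 8
  4 — grade_run, line 2
  5 — tally_events, line 10
  6 — screen_input, line 15
  7 — main, line 37
  8 — update_gauge, line 27
A correct fix: line 29: replace `+` with `%`.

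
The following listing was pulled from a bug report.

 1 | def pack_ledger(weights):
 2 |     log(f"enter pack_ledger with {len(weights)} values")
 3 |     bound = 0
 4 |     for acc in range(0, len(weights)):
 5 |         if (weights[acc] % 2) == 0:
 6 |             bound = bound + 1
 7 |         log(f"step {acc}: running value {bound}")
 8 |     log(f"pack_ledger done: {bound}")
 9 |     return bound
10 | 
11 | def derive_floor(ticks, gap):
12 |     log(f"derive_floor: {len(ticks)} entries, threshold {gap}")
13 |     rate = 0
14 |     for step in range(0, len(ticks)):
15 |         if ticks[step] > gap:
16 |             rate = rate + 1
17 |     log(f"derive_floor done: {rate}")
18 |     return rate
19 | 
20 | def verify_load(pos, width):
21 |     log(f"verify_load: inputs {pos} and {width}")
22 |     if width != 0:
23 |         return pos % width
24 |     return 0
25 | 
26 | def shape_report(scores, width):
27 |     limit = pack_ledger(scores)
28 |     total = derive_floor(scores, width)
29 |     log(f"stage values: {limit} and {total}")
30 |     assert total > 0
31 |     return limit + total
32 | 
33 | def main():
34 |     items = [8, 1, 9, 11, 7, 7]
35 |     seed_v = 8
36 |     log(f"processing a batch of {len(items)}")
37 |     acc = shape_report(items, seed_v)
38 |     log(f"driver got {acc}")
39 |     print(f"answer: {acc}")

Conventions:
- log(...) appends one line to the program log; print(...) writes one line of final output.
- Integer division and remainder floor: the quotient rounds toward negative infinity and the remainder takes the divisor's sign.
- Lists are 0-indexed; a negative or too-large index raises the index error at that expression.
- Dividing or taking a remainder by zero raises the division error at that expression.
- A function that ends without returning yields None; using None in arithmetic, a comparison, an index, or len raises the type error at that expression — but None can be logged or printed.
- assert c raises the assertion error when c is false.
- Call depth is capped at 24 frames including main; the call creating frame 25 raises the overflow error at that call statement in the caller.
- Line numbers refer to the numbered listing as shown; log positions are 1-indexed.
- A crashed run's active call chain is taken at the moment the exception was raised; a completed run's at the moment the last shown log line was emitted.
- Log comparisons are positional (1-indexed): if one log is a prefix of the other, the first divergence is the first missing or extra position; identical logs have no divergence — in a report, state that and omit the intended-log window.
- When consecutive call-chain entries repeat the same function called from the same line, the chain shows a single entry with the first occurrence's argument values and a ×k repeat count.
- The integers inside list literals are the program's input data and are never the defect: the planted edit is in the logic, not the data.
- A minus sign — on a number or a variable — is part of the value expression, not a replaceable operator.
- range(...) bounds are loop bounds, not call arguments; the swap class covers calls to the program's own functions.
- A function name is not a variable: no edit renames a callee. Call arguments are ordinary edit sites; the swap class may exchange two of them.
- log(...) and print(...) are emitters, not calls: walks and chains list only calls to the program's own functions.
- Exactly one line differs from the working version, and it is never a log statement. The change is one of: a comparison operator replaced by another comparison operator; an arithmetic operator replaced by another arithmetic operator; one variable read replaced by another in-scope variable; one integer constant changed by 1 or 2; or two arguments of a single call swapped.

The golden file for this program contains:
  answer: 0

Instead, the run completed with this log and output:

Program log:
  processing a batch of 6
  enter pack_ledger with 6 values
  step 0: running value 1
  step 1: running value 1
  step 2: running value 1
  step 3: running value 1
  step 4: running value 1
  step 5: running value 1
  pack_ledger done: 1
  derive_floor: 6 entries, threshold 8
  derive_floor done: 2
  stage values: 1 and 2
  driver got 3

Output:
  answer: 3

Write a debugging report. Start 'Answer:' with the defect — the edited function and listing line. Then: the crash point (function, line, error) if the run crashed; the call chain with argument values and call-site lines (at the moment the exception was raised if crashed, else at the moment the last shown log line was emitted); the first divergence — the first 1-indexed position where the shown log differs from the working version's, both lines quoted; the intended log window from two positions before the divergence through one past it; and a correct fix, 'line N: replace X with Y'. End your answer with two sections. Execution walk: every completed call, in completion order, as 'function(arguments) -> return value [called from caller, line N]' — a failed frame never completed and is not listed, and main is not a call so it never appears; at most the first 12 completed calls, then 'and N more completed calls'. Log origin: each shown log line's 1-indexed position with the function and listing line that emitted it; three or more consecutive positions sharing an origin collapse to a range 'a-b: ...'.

Answer: the defect is in shape_report at line 31.
Core observation: The log first diverges at position 13: the faulty run prints 'driver got 3' where the working version prints 'driver got 0'.
Call chain: main.
First divergence: position 13 — the shown line 'driver got 3' should read 'driver got 0'.
Intended log window:
  11: derive_floor done: 2
  12: stage values: 1 and 2
  13: driver got 0
Execution walk:
  pack_ledger([8, 1, 9, 11, 7, 7]) -> 1  [called from shape_report, line 27]
  derive_floor([8, 1, 9, 11, 7, 7], 8) -> 2  [called from shape_report, line 28]
  shape_report([8, 1, 9, 11, 7, 7], 8) -> 3  [called from main, line 37]
Origin of each log line:
  1: logged in main at line 36
  2: logged in pack_ledger at line 2
  3-8: logged in pack_ledger at line 7
  9: logged in pack_ledger at line 8
  10: logged in derive_floor at line 12
  11: logged in derive_floor at line 17
  12: logged in shape_report at line 29
  13: logged in main at line 38
A correct fix: line 31: replace `+` with `//`.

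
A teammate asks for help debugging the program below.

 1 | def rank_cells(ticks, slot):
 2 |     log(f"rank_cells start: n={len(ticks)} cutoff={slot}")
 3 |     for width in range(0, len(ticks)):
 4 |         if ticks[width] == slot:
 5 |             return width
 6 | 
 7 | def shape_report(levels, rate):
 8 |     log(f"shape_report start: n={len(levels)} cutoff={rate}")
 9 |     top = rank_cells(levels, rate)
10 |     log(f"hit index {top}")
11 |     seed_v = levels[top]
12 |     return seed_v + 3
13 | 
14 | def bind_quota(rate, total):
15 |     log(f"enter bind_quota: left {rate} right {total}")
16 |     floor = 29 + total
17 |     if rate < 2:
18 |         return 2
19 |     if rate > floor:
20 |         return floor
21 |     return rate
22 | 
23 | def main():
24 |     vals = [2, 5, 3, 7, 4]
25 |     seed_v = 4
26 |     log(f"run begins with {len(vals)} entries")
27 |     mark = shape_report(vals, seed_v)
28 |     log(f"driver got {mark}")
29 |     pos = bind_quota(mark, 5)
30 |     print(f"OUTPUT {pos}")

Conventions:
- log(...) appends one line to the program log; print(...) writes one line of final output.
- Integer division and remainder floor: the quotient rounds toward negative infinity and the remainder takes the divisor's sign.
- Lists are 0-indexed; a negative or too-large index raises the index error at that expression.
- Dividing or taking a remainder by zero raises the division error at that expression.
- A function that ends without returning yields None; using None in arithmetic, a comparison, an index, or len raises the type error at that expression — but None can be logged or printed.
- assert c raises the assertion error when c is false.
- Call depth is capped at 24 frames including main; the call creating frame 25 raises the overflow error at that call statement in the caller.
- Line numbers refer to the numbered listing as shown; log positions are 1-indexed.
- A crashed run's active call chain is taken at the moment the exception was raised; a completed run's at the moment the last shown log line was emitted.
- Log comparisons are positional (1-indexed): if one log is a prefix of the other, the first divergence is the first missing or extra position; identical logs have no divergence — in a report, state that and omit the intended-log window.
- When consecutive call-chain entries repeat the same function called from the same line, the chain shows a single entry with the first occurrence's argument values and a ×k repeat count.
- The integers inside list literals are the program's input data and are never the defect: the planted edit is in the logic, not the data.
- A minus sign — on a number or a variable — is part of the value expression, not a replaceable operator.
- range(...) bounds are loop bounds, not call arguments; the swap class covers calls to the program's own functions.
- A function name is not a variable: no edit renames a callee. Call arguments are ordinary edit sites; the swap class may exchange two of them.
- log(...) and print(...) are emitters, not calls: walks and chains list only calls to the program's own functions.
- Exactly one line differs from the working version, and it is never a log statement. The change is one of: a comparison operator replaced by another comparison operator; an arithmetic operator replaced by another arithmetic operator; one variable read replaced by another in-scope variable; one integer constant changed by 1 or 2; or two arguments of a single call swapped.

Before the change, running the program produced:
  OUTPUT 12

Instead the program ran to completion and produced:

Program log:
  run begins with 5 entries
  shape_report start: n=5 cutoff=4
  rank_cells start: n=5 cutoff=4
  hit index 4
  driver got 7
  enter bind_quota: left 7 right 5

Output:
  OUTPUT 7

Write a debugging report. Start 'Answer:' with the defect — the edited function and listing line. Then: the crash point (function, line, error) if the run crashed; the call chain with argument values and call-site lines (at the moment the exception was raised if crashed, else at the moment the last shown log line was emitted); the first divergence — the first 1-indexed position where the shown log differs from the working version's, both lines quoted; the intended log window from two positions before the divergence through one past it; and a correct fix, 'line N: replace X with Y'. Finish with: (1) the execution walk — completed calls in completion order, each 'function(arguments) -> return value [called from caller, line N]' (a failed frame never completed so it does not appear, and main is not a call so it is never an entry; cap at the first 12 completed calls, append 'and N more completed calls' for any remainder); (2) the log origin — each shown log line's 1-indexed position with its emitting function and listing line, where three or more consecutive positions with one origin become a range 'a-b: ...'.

Answer: the defect is in shape_report at line 12.
Key fact: The earliest visible damage is log position 5 — 'driver got 7' rather than the intended 'driver got 12'.
Call chain: main -> bind_quota(7, 5) (called at line 29).
First divergence: at position 5 the run shows 'driver got 7' where the working version logs 'driver got 12'.
Intended log window:
  3: rank_cells start: n=5 cutoff=4
  4: hit index 4
  5: driver got 12
  6: enter bind_quota: left 12 right 5
Execution walk:
  rank_cells([2, 5, 3, 7, 4], 4) -> 4  [called from shape_report, line 9]
  shape_report([2, 5, 3, 7, 4], 4) -> 7  [called from main, line 27]
  bind_quota(7, 5) -> 7  [called from main, line 29]
Log origins:
  1: from main, line 26
  2: from shape_report, line 8
  3: from rank_cells, line 2
  4: from shape_report, line 10
  5: from main, line 28
  6: from bind_quota, line 15
A correct fix: line 12: replace `+` with `*`.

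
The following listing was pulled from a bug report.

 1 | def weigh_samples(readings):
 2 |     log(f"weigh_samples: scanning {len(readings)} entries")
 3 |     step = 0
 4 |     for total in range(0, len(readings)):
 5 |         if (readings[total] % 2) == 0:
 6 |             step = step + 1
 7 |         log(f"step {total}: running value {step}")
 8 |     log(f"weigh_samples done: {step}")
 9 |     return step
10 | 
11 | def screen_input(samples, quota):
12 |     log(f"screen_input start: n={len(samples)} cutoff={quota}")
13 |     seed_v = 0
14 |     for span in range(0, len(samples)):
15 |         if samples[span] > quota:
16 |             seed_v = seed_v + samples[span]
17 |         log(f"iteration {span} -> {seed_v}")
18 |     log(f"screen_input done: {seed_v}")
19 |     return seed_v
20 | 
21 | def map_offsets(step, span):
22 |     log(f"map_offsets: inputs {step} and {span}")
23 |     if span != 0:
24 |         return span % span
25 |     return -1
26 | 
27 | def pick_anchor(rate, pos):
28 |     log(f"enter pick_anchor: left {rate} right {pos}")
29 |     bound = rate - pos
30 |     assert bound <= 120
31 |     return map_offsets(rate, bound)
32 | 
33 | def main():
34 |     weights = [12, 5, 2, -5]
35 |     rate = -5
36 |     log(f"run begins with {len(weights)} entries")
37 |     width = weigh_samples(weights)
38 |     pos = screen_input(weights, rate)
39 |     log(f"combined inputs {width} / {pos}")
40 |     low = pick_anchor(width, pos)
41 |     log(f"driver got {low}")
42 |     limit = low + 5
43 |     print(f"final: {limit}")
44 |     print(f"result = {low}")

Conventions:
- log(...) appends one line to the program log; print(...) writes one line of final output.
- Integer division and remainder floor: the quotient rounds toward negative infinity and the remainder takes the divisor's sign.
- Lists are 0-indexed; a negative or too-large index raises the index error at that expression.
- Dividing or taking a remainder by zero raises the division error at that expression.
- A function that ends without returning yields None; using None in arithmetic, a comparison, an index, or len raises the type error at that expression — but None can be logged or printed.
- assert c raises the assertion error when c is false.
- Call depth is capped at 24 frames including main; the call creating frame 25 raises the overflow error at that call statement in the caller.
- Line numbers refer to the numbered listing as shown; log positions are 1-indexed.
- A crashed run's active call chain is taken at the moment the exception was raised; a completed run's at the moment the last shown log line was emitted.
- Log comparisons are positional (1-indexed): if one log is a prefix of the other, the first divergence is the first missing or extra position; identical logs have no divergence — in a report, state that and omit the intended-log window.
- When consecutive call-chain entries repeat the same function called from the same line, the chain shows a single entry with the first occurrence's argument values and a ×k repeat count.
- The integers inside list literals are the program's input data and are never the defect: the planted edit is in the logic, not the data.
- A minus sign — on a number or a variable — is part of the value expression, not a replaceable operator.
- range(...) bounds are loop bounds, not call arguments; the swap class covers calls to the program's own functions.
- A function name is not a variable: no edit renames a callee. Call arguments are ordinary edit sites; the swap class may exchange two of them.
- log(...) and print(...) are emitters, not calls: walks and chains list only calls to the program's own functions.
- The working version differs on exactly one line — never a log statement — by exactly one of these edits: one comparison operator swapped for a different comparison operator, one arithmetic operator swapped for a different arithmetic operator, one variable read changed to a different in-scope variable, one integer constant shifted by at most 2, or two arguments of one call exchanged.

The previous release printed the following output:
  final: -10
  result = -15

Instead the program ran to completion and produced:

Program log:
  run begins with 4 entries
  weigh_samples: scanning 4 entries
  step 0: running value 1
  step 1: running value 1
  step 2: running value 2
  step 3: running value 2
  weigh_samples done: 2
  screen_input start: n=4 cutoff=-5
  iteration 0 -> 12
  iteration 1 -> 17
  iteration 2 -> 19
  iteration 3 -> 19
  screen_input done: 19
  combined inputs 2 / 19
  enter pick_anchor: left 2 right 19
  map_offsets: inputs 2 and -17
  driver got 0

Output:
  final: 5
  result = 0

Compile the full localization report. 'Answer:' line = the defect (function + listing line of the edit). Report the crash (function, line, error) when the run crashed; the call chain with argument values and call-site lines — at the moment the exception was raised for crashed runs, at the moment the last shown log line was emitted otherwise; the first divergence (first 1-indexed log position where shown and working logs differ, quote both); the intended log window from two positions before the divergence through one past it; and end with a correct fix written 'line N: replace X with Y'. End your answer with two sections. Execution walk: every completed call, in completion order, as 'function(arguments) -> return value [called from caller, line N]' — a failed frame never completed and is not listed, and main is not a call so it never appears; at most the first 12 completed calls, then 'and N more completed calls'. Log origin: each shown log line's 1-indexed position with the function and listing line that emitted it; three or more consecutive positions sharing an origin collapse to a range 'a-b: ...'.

Answer: the defect is in map_offsets at line 24.
Core observation: Position 17 is the first bad log line: 'driver got 0' should read 'driver got -15'.
Call chain: main.
First divergence: position 17 — the shown line 'driver got 0' should read 'driver got -15'.
Intended log window:
  15: enter pick_anchor: left 2 right 19
  16: map_offsets: inputs 2 and -17
  17: driver got -15
Execution walk:
  weigh_samples([12, 5, 2, -5]) -> 2  [called from main, line 37]
  screen_input([12, 5, 2, -5], -5) -> 19  [called from main, line 38]
  map_offsets(2, -17) -> 0  [called from pick_anchor, line 31]
  pick_anchor(2, 19) -> 0  [called from main, line 40]
Origin of each log line:
  1: logged in main at line 36
  2: logged in weigh_samples at line 2
  3-6: logged in weigh_samples at line 7
  7: logged in weigh_samples at line 8
  8: logged in screen_input at line 12
  9-12: logged in screen_input at line 17
  13: logged in screen_input at line 18
  14: logged in main at line 39
  15: logged in pick_anchor at line 28
  16: logged in map_offsets at line 22
  17: logged in main at line 41
A correct fix: line 24: replace `span % span` with `step % span`.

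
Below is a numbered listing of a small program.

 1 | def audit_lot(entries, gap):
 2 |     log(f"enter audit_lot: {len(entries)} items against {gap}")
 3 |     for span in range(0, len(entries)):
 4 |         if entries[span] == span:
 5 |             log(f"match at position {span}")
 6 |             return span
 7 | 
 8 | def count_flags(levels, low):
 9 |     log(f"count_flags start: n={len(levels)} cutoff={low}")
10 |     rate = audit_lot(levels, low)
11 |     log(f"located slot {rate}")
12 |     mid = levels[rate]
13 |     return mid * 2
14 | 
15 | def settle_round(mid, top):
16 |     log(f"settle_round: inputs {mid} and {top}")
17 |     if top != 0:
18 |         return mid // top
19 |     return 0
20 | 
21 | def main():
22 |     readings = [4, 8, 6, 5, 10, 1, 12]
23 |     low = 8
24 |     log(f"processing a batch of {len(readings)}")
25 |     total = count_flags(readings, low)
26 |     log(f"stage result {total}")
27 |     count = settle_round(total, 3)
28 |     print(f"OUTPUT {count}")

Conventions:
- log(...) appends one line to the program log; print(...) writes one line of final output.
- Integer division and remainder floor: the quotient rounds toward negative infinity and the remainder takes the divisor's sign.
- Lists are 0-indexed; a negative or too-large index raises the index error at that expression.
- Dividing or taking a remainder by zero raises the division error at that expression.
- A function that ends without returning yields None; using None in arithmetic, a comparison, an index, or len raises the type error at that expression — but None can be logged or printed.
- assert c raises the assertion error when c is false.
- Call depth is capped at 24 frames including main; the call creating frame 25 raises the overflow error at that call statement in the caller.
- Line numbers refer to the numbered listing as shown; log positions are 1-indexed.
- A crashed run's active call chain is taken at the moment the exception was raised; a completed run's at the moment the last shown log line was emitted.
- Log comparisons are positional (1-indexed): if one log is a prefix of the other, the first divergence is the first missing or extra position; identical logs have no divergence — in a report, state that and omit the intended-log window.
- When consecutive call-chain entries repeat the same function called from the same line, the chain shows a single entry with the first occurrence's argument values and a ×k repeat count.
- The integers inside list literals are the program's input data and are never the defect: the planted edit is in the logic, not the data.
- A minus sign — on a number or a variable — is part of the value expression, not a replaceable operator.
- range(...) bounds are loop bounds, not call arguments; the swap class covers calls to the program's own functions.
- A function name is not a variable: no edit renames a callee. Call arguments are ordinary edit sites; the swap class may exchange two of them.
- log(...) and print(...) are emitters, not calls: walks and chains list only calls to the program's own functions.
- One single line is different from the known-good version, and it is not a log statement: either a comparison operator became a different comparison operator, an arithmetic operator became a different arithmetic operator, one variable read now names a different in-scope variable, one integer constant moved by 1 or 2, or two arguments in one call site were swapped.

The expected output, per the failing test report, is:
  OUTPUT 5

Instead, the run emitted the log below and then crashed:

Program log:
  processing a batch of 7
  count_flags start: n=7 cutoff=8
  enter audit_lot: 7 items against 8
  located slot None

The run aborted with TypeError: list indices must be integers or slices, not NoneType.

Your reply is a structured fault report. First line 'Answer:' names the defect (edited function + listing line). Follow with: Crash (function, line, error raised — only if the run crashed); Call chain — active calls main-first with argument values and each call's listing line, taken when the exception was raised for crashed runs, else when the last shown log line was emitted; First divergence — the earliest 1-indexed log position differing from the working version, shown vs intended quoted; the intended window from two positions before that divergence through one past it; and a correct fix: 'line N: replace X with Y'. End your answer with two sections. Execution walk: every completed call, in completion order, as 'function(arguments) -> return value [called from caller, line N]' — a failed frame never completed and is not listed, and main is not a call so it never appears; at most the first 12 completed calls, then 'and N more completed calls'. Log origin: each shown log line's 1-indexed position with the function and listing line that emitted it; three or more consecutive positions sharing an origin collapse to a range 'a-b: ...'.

Answer: the defect is in audit_lot at line 4.
Core observation: At log position 4 the runs split — shown 'located slot None', but the working version logs 'match at position 1'.
Crash: count_flags, line 12, TypeError.
Call chain: main -> count_flags([4, 8, 6, 5, 10, 1, 12], 8) (called at line 25).
First divergence: at position 4 the run shows 'located slot None' where the working version logs 'match at position 1'.
Intended log window:
  2: count_flags start: n=7 cutoff=8
  3: enter audit_lot: 7 items against 8
  4: match at position 1
  5: located slot 1
Execution walk:
  audit_lot([4, 8, 6, 5, 10, 1, 12], 8) -> None  [called from count_flags, line 10]
Log origins:
  1: emitted by main (line 24)
  2: emitted by count_flags (line 9)
  3: emitted by audit_lot (line 2)
  4: emitted by count_flags (line 11)
A correct fix: line 4: replace `entries[span] == span` with `entries[span] == gap`.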